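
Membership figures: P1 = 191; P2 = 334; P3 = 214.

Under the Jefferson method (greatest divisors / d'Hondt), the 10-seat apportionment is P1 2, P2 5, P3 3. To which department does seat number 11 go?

Priority for the next seat is population ÷ (current seats + 1).
Priorities: P1 63.667, P2 55.667, P3 53.500.
Highest priority: P1.

P1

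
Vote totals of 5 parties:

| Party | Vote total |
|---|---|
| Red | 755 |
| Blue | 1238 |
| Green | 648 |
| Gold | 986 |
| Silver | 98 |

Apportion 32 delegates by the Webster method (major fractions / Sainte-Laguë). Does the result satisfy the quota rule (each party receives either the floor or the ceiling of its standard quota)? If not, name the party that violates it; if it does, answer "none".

none

Standard quotas: Red 6.486, Blue 10.635, Green 5.567, Gold 8.470, Silver 0.842.
Webster allocation: Red 6, Blue 11, Green 6, Gold 8, Silver 1.
Every allocation lies between the lower and upper quota.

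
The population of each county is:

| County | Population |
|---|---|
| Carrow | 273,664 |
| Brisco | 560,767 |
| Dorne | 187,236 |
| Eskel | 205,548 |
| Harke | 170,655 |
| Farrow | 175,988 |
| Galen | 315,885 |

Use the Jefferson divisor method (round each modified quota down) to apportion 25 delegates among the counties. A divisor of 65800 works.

With modified divisor 65800: modified quotas Carrow 4.159, Brisco 8.522, Dorne 2.846, Eskel 3.124, Harke 2.594, Farrow 2.675, Galen 4.801.
Rounding down: Carrow 4, Brisco 8, Dorne 2, Eskel 3, Harke 2, Farrow 2, Galen 4 (total 25).

Carrow=4; Brisco=8; Dorne=2; Eskel=3; Harke=2; Farrow=2; Galen=4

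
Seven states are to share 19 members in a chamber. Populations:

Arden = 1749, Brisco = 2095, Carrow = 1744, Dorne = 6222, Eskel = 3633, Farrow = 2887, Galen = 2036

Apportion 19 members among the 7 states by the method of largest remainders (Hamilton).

Arden=2, Brisco=2, Carrow=1, Dorne=6, Eskel=3, Farrow=3, Galen=2

The standard divisor is 20366/19 ≈ 1071.895.
Standard quotas: Arden 1.6317, Brisco 1.9545, Carrow 1.6270, Dorne 5.8047, Eskel 3.3893, Farrow 2.6934, Galen 1.8994.
Lower quotas: Arden 1, Brisco 1, Carrow 1, Dorne 5, Eskel 3, Farrow 2, Galen 1 (sum 14, leaving 5 seats).
Remainders in descending order: Brisco 0.9545, Galen 0.8994, Dorne 0.8047, Farrow 0.6934, Arden 0.6317, Carrow 0.6270, Eskel 0.3893.
The surplus seats go to Brisco, Galen, Dorne, Farrow, Arden.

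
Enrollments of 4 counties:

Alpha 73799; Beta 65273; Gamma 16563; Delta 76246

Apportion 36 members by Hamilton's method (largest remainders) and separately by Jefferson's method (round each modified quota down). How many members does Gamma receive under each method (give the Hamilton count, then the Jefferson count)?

3 and 2

Hamilton: Alpha 11, Beta 10, Gamma 3, Delta 12.
Jefferson: Alpha 12, Beta 10, Gamma 2, Delta 12.
Gamma gets 3 under Hamilton and 2 under Jefferson.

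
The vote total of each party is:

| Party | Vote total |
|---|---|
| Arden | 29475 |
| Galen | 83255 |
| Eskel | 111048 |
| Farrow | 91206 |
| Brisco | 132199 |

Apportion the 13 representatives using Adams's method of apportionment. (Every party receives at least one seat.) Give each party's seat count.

Arden: 1, Galen: 2, Eskel: 3, Farrow: 3, Brisco: 4

Standard divisor 447183/13 ≈ 34398.692; standard quotas: Arden 0.857, Galen 2.420, Eskel 3.228, Farrow 2.651, Brisco 3.843.
Rounding up gives 1, 3, 4, 3, 4 = 15 seats, so the divisor must be adjusted.
With modified divisor 42800: modified quotas Arden 0.689, Galen 1.945, Eskel 2.595, Farrow 2.131, Brisco 3.089.
Rounding up: Arden 1, Galen 2, Eskel 3, Farrow 3, Brisco 4 (total 13).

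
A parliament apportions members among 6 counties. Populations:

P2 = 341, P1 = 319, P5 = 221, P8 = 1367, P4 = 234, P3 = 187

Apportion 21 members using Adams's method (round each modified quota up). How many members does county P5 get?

2

Standard divisor 2669/21 ≈ 127.095; standard quotas: P2 2.683, P1 2.510, P5 1.739, P8 10.756, P4 1.841, P3 1.471.
Rounding up gives 3, 3, 2, 11, 2, 2 = 23 seats, so the divisor must be adjusted.
With modified divisor 156: modified quotas P2 2.186, P1 2.045, P5 1.417, P8 8.763, P4 1.500, P3 1.199.
Rounding up: P2 3, P1 3, P5 2, P8 9, P4 2, P3 2 (total 21).
P5 receives 2.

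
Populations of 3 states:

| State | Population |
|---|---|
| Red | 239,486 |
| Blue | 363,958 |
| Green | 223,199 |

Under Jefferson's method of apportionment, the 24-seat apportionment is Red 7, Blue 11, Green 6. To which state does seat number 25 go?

Priority for the next seat is population ÷ (current seats + 1).
Priorities: Red 29935.750, Blue 30329.833, Green 31885.571.
Highest priority: Green.

Green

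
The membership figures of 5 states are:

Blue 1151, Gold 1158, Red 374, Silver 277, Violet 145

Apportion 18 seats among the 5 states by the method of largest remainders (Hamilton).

Blue=7; Gold=7; Red=2; Silver=1; Violet=1

Standard divisor: 3105 ÷ 18 ≈ 172.5.
Standard quotas: Blue 6.672, Gold 6.713, Red 2.168, Silver 1.606, Violet 0.841.
Lower quotas: Blue 6, Gold 6, Red 2, Silver 1, Violet 0 (sum 15, leaving 3 seats).
Remainders in descending order: Violet 0.841, Gold 0.713, Blue 0.672, Silver 0.606, Red 0.168.
The surplus seats go to Violet, Gold, Blue.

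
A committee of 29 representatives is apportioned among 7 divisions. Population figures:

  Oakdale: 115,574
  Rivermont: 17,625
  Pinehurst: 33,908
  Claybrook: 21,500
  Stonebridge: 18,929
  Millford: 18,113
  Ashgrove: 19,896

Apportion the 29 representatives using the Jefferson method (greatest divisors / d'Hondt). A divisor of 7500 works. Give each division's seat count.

With modified divisor 7500: modified quotas Oakdale 15.410, Rivermont 2.350, Pinehurst 4.521, Claybrook 2.867, Stonebridge 2.524, Millford 2.415, Ashgrove 2.653.
Rounding down: Oakdale 15, Rivermont 2, Pinehurst 4, Claybrook 2, Stonebridge 2, Millford 2, Ashgrove 2 (total 29).

Oakdale: 15, Rivermont: 2, Pinehurst: 4, Claybrook: 2, Stonebridge: 2, Millford: 2, Ashgrove: 2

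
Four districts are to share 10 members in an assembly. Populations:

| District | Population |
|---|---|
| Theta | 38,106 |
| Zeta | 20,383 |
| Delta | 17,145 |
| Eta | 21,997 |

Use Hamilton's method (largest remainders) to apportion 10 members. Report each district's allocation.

Theta 4, Zeta 2, Delta 2, Eta 2

Standard divisor: 97631 ÷ 10 ≈ 9763.1.
Standard quotas: Theta 3.9031, Zeta 2.0878, Delta 1.7561, Eta 2.2531.
Lower quotas: Theta 3, Zeta 2, Delta 1, Eta 2 (sum 8, leaving 2 seats).
Remainders in descending order: Theta 0.9031, Delta 0.7561, Eta 0.2531, Zeta 0.0878.
Largest remainders: Theta, Delta receive the extra seats.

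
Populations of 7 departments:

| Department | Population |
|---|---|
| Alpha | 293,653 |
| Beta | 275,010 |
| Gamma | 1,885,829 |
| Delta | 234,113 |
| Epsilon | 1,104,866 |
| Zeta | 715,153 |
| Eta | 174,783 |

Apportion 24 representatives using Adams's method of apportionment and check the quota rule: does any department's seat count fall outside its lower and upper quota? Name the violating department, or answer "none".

Standard quotas: Alpha 1.505, Beta 1.409, Gamma 9.664, Delta 1.200, Epsilon 5.662, Zeta 3.665, Eta 0.896.
Adams allocation: Alpha 2, Beta 2, Gamma 9, Delta 1, Epsilon 5, Zeta 4, Eta 1.
Every allocation lies between the lower and upper quota.

none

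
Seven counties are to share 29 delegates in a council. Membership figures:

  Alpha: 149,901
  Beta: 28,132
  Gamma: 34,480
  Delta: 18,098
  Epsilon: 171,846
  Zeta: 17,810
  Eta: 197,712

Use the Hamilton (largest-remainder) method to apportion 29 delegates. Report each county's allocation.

The standard divisor is 617979/29 ≈ 21309.621.
Standard quotas: Alpha 7.0344, Beta 1.3202, Gamma 1.6180, Delta 0.8493, Epsilon 8.0642, Zeta 0.8358, Eta 9.2781.
Lower quotas: Alpha 7, Beta 1, Gamma 1, Delta 0, Epsilon 8, Zeta 0, Eta 9 (sum 26, leaving 3 seats).
Remainders in descending order: Delta 0.8493, Zeta 0.8358, Gamma 0.6180, Beta 0.3202, Eta 0.2781, Epsilon 0.0642, Alpha 0.0344.
Largest remainders: Delta, Zeta, Gamma receive the extra seats.

Alpha 7, Beta 1, Gamma 2, Delta 1, Epsilon 8, Zeta 1, Eta 9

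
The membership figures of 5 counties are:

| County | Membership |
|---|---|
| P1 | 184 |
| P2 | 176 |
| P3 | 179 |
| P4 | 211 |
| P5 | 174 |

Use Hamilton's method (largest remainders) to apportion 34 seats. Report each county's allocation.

P1: 7; P2: 6; P3: 7; P4: 8; P5: 6

Total 924; standard divisor 924/34 ≈ 27.176.
Standard quotas: P1 6.771, P2 6.476, P3 6.587, P4 7.764, P5 6.403.
Lower quotas: P1 6, P2 6, P3 6, P4 7, P5 6 (sum 31, leaving 3 seats).
Remainders in descending order: P1 0.771, P4 0.764, P3 0.587, P2 0.476, P5 0.403.
Largest remainders: P1, P4, P3 receive the extra seats.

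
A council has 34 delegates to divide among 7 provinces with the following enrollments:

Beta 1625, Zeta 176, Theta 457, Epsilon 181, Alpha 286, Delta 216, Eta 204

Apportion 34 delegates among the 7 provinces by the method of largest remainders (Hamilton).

Beta=18, Zeta=2, Theta=5, Epsilon=2, Alpha=3, Delta=2, Eta=2

Standard divisor: 3145 ÷ 34 ≈ 92.5.
Standard quotas: Beta 17.568, Zeta 1.903, Theta 4.941, Epsilon 1.957, Alpha 3.092, Delta 2.335, Eta 2.205.
Lower quotas: Beta 17, Zeta 1, Theta 4, Epsilon 1, Alpha 3, Delta 2, Eta 2 (sum 30, leaving 4 seats).
Remainders in descending order: Epsilon 0.957, Theta 0.941, Zeta 0.903, Beta 0.568, Delta 0.335, Eta 0.205, Alpha 0.092.
The surplus seats go to Epsilon, Theta, Zeta, Beta.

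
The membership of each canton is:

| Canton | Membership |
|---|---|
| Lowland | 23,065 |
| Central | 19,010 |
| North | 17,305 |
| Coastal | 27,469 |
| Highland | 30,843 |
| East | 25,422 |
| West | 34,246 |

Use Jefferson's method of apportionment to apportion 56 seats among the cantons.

Lowland: 7, Central: 6, North: 5, Coastal: 9, Highland: 10, East: 8, West: 11

Standard divisor 177360/56 ≈ 3167.143; standard quotas: Lowland 7.283, Central 6.002, North 5.464, Coastal 8.673, Highland 9.738, East 8.027, West 10.813.
Rounding down gives 7, 6, 5, 8, 9, 8, 10 = 53 seats, so the divisor must be adjusted.
With modified divisor 3000: modified quotas Lowland 7.688, Central 6.337, North 5.768, Coastal 9.156, Highland 10.281, East 8.474, West 11.415.
Rounding down: Lowland 7, Central 6, North 5, Coastal 9, Highland 10, East 8, West 11 (total 56).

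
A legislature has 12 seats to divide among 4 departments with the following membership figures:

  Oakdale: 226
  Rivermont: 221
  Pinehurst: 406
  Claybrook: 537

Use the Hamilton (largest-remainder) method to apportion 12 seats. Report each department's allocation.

Oakdale: 2, Rivermont: 2, Pinehurst: 3, Claybrook: 5

Total 1390; standard divisor 1390/12 ≈ 115.833.
Standard quotas: Oakdale 1.951, Rivermont 1.908, Pinehurst 3.505, Claybrook 4.636.
Lower quotas: Oakdale 1, Rivermont 1, Pinehurst 3, Claybrook 4 (sum 9, leaving 3 seats).
Remainders in descending order: Oakdale 0.951, Rivermont 0.908, Claybrook 0.636, Pinehurst 0.505.
Largest remainders: Oakdale, Rivermont, Claybrook receive the extra seats.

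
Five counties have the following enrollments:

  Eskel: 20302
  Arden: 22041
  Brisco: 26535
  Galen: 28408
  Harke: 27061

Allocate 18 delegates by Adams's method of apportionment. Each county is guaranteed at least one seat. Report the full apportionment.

Eskel 3; Arden 3; Brisco 4; Galen 4; Harke 4

Standard divisor 124347/18 ≈ 6908.167; standard quotas: Eskel 2.939, Arden 3.191, Brisco 3.841, Galen 4.112, Harke 3.917.
Rounding up gives 3, 4, 4, 5, 4 = 20 seats, so the divisor must be adjusted.
With modified divisor 8100: modified quotas Eskel 2.506, Arden 2.721, Brisco 3.276, Galen 3.507, Harke 3.341.
Rounding up: Eskel 3, Arden 3, Brisco 4, Galen 4, Harke 4 (total 18).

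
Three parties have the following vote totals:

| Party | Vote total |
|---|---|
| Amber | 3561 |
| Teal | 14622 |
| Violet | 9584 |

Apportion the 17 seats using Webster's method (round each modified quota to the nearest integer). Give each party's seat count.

Amber: 2, Teal: 9, Violet: 6

Standard divisor 27767/17 ≈ 1633.353; standard quotas: Amber 2.180, Teal 8.952, Violet 5.868.
Rounding to the nearest integer gives Amber 2, Teal 9, Violet 6 — total 17, matching the house size, so no adjustment is needed.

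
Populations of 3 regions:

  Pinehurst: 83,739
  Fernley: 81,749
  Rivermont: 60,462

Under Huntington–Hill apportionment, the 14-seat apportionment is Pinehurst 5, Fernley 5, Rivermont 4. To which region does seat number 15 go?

Pinehurst

Priority for the next seat is population ÷ (√(s·(s+1))).
Priorities: Pinehurst 15288.580, Fernley 14925.257, Rivermont 13519.714.
Highest priority: Pinehurst.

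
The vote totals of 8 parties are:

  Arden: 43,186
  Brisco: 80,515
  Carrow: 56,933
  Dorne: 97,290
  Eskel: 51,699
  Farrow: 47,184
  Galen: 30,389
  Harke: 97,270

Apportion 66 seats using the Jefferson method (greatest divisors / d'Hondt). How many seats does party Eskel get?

Standard divisor 504466/66 ≈ 7643.424; standard quotas: Arden 5.650, Brisco 10.534, Carrow 7.449, Dorne 12.729, Eskel 6.764, Farrow 6.173, Galen 3.976, Harke 12.726.
Rounding down gives 5, 10, 7, 12, 6, 6, 3, 12 = 61 seats, so the divisor must be adjusted.
With modified divisor 7300: modified quotas Arden 5.916, Brisco 11.029, Carrow 7.799, Dorne 13.327, Eskel 7.082, Farrow 6.464, Galen 4.163, Harke 13.325.
Rounding down: Arden 5, Brisco 11, Carrow 7, Dorne 13, Eskel 7, Farrow 6, Galen 4, Harke 13 (total 66).
Eskel receives 7.

7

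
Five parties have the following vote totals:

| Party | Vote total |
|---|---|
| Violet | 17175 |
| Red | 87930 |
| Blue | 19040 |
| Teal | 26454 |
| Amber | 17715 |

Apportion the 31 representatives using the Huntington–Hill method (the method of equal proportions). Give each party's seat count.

With divisor 5414: modified quotas Violet 3.172, Red 16.241, Blue 3.517, Teal 4.886, Amber 3.272.
Geometric-mean thresholds: Violet √(3·4)=3.464, Red √(16·17)=16.492, Blue √(3·4)=3.464, Teal √(4·5)=4.472, Amber √(3·4)=3.464.
Each quota rounded against its threshold gives Violet 3, Red 16, Blue 4, Teal 5, Amber 3 (total 31).

Violet=3, Red=16, Blue=4, Teal=5, Amber=3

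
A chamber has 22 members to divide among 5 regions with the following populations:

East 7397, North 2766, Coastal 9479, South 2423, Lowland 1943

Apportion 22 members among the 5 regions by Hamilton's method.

East 7, North 2, Coastal 9, South 2, Lowland 2

Standard divisor: 24008 ÷ 22 ≈ 1091.273.
Standard quotas: East 6.7783, North 2.5347, Coastal 8.6862, South 2.2203, Lowland 1.7805.
Lower quotas: East 6, North 2, Coastal 8, South 2, Lowland 1 (sum 19, leaving 3 seats).
Remainders in descending order: Lowland 0.7805, East 0.7783, Coastal 0.6862, North 0.5347, South 0.2203.
The surplus seats go to Lowland, East, Coastal.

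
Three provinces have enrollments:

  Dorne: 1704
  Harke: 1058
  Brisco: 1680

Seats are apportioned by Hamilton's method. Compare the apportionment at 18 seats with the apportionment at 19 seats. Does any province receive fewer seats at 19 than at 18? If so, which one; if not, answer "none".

At 18 seats: Dorne 7, Harke 4, Brisco 7.
At 19 seats: Dorne 7, Harke 5, Brisco 7.
No province's allocation decreased.

none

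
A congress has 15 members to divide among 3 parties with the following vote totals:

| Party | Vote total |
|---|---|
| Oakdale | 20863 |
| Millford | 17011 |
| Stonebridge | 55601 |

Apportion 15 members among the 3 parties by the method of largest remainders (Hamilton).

The standard divisor is 93475/15 ≈ 6231.667.
Standard quotas: Oakdale 3.3479, Millford 2.7298, Stonebridge 8.9223.
Lower quotas: Oakdale 3, Millford 2, Stonebridge 8 (sum 13, leaving 2 seats).
Remainders in descending order: Stonebridge 0.9223, Millford 0.7298, Oakdale 0.3479.
The surplus seats go to Stonebridge, Millford.

Oakdale 3, Millford 3, Stonebridge 9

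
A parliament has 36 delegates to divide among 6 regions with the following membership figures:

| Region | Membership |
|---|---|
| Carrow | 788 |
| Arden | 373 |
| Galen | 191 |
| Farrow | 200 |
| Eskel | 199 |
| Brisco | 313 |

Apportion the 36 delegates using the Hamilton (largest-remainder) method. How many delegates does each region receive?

Carrow 14; Arden 7; Galen 3; Farrow 4; Eskel 3; Brisco 5

Total 2064; standard divisor 2064/36 ≈ 57.333.
Standard quotas: Carrow 13.744, Arden 6.506, Galen 3.331, Farrow 3.488, Eskel 3.471, Brisco 5.459.
Lower quotas: Carrow 13, Arden 6, Galen 3, Farrow 3, Eskel 3, Brisco 5 (sum 33, leaving 3 seats).
Remainders in descending order: Carrow 0.744, Arden 0.506, Farrow 0.488, Eskel 0.471, Brisco 0.459, Galen 0.331.
The surplus seats go to Carrow, Arden, Farrow.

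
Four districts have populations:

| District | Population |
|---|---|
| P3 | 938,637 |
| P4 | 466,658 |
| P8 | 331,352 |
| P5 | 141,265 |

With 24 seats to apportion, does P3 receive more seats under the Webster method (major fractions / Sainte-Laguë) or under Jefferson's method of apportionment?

Webster: P3 12, P4 6, P8 4, P5 2.
Jefferson: P3 13, P4 6, P8 4, P5 1.
P3 gets 12 under Webster and 13 under Jefferson.

Jefferson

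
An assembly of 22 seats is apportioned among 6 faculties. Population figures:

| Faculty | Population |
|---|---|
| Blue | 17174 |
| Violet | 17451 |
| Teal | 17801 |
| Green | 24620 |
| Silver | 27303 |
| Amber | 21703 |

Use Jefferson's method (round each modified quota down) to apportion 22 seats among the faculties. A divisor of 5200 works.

Blue: 3, Violet: 3, Teal: 3, Green: 4, Silver: 5, Amber: 4

With modified divisor 5200: modified quotas Blue 3.303, Violet 3.356, Teal 3.423, Green 4.735, Silver 5.251, Amber 4.174.
Rounding down: Blue 3, Violet 3, Teal 3, Green 4, Silver 5, Amber 4 (total 22).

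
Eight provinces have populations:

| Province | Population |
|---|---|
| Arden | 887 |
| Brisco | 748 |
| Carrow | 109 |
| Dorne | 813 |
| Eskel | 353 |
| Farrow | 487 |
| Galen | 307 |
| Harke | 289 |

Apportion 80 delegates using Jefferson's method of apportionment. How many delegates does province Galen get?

6

Standard divisor 3993/80 ≈ 49.913; standard quotas: Arden 17.771, Brisco 14.986, Carrow 2.184, Dorne 16.289, Eskel 7.072, Farrow 9.757, Galen 6.151, Harke 5.790.
Rounding down gives 17, 14, 2, 16, 7, 9, 6, 5 = 76 seats, so the divisor must be adjusted.
With modified divisor 48: modified quotas Arden 18.479, Brisco 15.583, Carrow 2.271, Dorne 16.938, Eskel 7.354, Farrow 10.146, Galen 6.396, Harke 6.021.
Rounding down: Arden 18, Brisco 15, Carrow 2, Dorne 16, Eskel 7, Farrow 10, Galen 6, Harke 6 (total 80).
Galen receives 6.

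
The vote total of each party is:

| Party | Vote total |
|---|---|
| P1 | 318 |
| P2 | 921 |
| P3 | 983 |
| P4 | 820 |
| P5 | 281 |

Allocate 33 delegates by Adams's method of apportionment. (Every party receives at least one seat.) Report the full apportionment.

P1=3, P2=9, P3=10, P4=8, P5=3

Standard divisor 3323/33 ≈ 100.697; standard quotas: P1 3.158, P2 9.146, P3 9.762, P4 8.143, P5 2.791.
Rounding up gives 4, 10, 10, 9, 3 = 36 seats, so the divisor must be adjusted.
With modified divisor 108: modified quotas P1 2.944, P2 8.528, P3 9.102, P4 7.593, P5 2.602.
Rounding up: P1 3, P2 9, P3 10, P4 8, P5 3 (total 33).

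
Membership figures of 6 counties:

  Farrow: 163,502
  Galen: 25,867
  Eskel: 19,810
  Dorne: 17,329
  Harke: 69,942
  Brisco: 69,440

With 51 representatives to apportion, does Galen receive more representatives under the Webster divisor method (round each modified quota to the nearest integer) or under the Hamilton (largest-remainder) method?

Webster

Webster: Farrow 22, Galen 4, Eskel 3, Dorne 2, Harke 10, Brisco 10.
Hamilton: Farrow 23, Galen 3, Eskel 3, Dorne 2, Harke 10, Brisco 10.
Galen gets 4 under Webster and 3 under Hamilton.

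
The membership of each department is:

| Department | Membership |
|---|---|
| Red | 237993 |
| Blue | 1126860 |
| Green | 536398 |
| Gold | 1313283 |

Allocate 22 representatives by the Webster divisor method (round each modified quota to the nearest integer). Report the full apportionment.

Red=2; Blue=7; Green=4; Gold=9

Standard divisor 3214534/22 ≈ 146115.182; standard quotas: Red 1.629, Blue 7.712, Green 3.671, Gold 8.988.
Rounding to the nearest integer gives 2, 8, 4, 9 = 23 seats, so the divisor must be adjusted.
With modified divisor 151800: modified quotas Red 1.568, Blue 7.423, Green 3.534, Gold 8.651.
Rounding to the nearest integer: Red 2, Blue 7, Green 4, Gold 9 (total 22).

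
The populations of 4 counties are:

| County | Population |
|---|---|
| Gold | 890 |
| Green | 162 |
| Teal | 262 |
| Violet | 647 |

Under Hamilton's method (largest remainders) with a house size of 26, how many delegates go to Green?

Standard divisor: 1961 ÷ 26 ≈ 75.423.
Standard quotas: Gold 11.800, Green 2.148, Teal 3.474, Violet 8.578.
Lower quotas: Gold 11, Green 2, Teal 3, Violet 8 (sum 24, leaving 2 seats).
Remainders in descending order: Gold 0.800, Violet 0.578, Teal 0.474, Green 0.148.
The surplus seats go to Gold, Violet.
Green receives 2.

2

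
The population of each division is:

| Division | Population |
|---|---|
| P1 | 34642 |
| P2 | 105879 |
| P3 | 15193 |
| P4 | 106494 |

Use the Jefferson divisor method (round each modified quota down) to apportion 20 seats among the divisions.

P1=2, P2=8, P3=1, P4=9

Standard divisor 262208/20 ≈ 13110.4; standard quotas: P1 2.642, P2 8.076, P3 1.159, P4 8.123.
Rounding down gives 2, 8, 1, 8 = 19 seats, so the divisor must be adjusted.
With modified divisor 11800: modified quotas P1 2.936, P2 8.973, P3 1.288, P4 9.025.
Rounding down: P1 2, P2 8, P3 1, P4 9 (total 20).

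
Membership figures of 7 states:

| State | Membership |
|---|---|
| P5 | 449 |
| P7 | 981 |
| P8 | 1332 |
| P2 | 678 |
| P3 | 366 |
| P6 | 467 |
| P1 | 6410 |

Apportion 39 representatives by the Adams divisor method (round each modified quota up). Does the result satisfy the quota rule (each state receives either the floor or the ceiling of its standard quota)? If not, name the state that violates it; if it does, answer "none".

Standard quotas: P5 1.639, P7 3.581, P8 4.863, P2 2.475, P3 1.336, P6 1.705, P1 23.401.
Adams allocation: P5 2, P7 4, P8 5, P2 3, P3 2, P6 2, P1 21.
P1 has quota 23.401 (lower 23, upper 24) but receives 21 — outside the quota interval.

P1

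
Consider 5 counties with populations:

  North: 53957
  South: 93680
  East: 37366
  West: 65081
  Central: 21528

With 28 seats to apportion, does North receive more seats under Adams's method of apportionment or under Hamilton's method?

Adams: North 6, South 9, East 4, West 7, Central 2.
Hamilton: North 5, South 10, East 4, West 7, Central 2.
North gets 6 under Adams and 5 under Hamilton.

Adams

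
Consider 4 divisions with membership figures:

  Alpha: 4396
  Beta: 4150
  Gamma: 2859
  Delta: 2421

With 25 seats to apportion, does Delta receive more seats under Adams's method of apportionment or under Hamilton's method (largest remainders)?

Adams: Alpha 8, Beta 7, Gamma 5, Delta 5.
Hamilton: Alpha 8, Beta 8, Gamma 5, Delta 4.
Delta gets 5 under Adams and 4 under Hamilton.

Adams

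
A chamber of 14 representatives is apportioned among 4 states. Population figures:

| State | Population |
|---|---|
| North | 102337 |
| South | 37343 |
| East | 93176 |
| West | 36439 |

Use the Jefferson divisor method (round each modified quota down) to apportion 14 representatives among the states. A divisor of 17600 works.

With modified divisor 17600: modified quotas North 5.815, South 2.122, East 5.294, West 2.070.
Rounding down: North 5, South 2, East 5, West 2 (total 14).

North 5, South 2, East 5, West 2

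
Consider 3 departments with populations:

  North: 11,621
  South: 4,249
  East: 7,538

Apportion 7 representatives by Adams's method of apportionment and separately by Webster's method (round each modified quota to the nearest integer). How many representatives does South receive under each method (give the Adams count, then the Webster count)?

2 and 1

Adams: North 3, South 2, East 2.
Webster: North 4, South 1, East 2.
South gets 2 under Adams and 1 under Webster.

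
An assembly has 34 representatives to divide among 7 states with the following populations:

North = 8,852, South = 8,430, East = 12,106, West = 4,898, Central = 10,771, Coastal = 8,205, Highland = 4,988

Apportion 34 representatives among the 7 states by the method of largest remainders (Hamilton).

North 5, South 5, East 7, West 3, Central 6, Coastal 5, Highland 3

Standard divisor: 58250 ÷ 34 ≈ 1713.235.
Standard quotas: North 5.1668, South 4.9205, East 7.0662, West 2.8589, Central 6.2869, Coastal 4.7892, Highland 2.9115.
Lower quotas: North 5, South 4, East 7, West 2, Central 6, Coastal 4, Highland 2 (sum 30, leaving 4 seats).
Remainders in descending order: South 0.9205, Highland 0.9115, West 0.8589, Coastal 0.7892, Central 0.2869, North 0.1668, East 0.0662.
Largest remainders: South, Highland, West, Coastal receive the extra seats.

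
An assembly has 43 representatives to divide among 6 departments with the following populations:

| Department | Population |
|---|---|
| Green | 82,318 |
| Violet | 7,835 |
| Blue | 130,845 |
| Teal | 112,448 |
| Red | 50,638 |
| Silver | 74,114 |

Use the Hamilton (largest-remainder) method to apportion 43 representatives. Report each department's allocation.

Green=8, Violet=1, Blue=12, Teal=10, Red=5, Silver=7

Total 458198; standard divisor 458198/43 ≈ 10655.767.
Standard quotas: Green 7.7252, Violet 0.7353, Blue 12.2793, Teal 10.5528, Red 4.7522, Silver 6.9553.
Lower quotas: Green 7, Violet 0, Blue 12, Teal 10, Red 4, Silver 6 (sum 39, leaving 4 seats).
Remainders in descending order: Silver 0.9553, Red 0.7522, Violet 0.7353, Green 0.7252, Teal 0.5528, Blue 0.2793.
Largest remainders: Silver, Red, Violet, Green receive the extra seats.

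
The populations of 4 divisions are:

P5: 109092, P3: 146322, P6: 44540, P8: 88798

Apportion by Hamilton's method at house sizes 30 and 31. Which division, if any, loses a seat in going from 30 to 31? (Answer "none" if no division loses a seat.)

At 30 seats: P5 8, P3 11, P6 4, P8 7.
At 31 seats: P5 9, P3 12, P6 3, P8 7.
P6 drops from 4 to 3.

P6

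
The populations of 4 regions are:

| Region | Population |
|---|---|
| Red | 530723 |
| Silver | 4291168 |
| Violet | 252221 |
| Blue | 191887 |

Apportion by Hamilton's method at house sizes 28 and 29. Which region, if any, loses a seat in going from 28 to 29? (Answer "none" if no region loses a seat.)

At 28 seats: Red 3, Silver 23, Violet 1, Blue 1.
At 29 seats: Red 3, Silver 24, Violet 1, Blue 1.
No region's allocation decreased.

none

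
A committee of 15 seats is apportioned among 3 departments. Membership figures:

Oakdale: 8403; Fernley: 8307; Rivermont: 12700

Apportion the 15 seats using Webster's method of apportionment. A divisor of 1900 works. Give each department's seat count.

Oakdale: 4, Fernley: 4, Rivermont: 7

With modified divisor 1900: modified quotas Oakdale 4.423, Fernley 4.372, Rivermont 6.684.
Rounding to the nearest integer: Oakdale 4, Fernley 4, Rivermont 7 (total 15).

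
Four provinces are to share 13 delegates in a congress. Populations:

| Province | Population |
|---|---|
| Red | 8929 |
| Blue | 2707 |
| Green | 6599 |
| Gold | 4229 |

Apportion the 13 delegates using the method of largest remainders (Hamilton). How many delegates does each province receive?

Red=5, Blue=2, Green=4, Gold=2

The standard divisor is 22464/13 = 1728.
Standard quotas: Red 5.1672, Blue 1.5666, Green 3.8189, Gold 2.4473.
Lower quotas: Red 5, Blue 1, Green 3, Gold 2 (sum 11, leaving 2 seats).
Remainders in descending order: Green 0.8189, Blue 0.5666, Gold 0.4473, Red 0.1672.
The surplus seats go to Green, Blue.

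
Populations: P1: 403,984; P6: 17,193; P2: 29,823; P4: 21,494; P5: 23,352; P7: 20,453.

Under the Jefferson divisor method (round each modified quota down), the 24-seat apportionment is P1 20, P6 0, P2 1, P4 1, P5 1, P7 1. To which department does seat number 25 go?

Priority for the next seat is population ÷ (current seats + 1).
Priorities: P1 19237.333, P6 17193.000, P2 14911.500, P4 10747.000, P5 11676.000, P7 10226.500.
Highest priority: P1.

P1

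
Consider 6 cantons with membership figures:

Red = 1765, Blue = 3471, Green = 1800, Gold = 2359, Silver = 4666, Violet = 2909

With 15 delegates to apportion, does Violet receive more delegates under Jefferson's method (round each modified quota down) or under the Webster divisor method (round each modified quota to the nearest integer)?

Jefferson

Jefferson: Red 1, Blue 3, Green 1, Gold 2, Silver 5, Violet 3.
Webster: Red 2, Blue 3, Green 2, Gold 2, Silver 4, Violet 2.
Violet gets 3 under Jefferson and 2 under Webster.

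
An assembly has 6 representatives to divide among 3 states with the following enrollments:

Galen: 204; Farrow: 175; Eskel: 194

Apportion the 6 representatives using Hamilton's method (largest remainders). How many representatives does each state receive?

Galen 2, Farrow 2, Eskel 2

Total 573; standard divisor 573/6 ≈ 95.5.
Standard quotas: Galen 2.136, Farrow 1.832, Eskel 2.031.
Lower quotas: Galen 2, Farrow 1, Eskel 2 (sum 5, leaving 1 seat).
Remainders in descending order: Farrow 0.832, Galen 0.136, Eskel 0.031.
The surplus seat goes to Farrow.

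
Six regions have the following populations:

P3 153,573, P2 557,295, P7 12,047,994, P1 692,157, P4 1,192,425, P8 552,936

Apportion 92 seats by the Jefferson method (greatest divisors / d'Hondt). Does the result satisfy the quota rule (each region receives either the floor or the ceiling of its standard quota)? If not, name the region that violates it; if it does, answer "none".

P7

Standard quotas: P3 0.930, P2 3.374, P7 72.939, P1 4.190, P4 7.219, P8 3.348.
Jefferson allocation: P3 0, P2 3, P7 75, P1 4, P4 7, P8 3.
P7 has quota 72.939 (lower 72, upper 73) but receives 75 — outside the quota interval.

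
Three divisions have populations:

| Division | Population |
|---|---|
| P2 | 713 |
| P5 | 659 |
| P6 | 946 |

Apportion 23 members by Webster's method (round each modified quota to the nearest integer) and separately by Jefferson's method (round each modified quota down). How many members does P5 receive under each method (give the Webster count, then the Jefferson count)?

7 and 6

Webster: P2 7, P5 7, P6 9.
Jefferson: P2 7, P5 6, P6 10.
P5 gets 7 under Webster and 6 under Jefferson.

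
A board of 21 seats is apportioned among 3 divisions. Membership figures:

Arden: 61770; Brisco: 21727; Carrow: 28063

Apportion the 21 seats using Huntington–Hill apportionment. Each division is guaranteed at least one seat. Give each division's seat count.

With divisor 5250: modified quotas Arden 11.766, Brisco 4.138, Carrow 5.345.
Geometric-mean thresholds: Arden √(11·12)=11.489, Brisco √(4·5)=4.472, Carrow √(5·6)=5.477.
Each quota rounded against its threshold gives Arden 12, Brisco 4, Carrow 5 (total 21).

Arden=12, Brisco=4, Carrow=5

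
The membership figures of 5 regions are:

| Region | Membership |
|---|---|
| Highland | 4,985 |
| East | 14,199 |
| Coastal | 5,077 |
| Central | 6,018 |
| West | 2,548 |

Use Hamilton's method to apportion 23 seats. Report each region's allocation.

Highland: 3; East: 10; Coastal: 4; Central: 4; West: 2

The standard divisor is 32827/23 ≈ 1427.261.
Standard quotas: Highland 3.4927, East 9.9484, Coastal 3.5572, Central 4.2165, West 1.7852.
Lower quotas: Highland 3, East 9, Coastal 3, Central 4, West 1 (sum 20, leaving 3 seats).
Remainders in descending order: East 0.9484, West 0.7852, Coastal 0.5572, Highland 0.4927, Central 0.2165.
The surplus seats go to East, West, Coastal.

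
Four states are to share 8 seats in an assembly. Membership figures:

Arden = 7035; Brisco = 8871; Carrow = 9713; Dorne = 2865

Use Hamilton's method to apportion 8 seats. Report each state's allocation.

Arden 2; Brisco 2; Carrow 3; Dorne 1

Total 28484; standard divisor 28484/8 ≈ 3560.5.
Standard quotas: Arden 1.9758, Brisco 2.4915, Carrow 2.7280, Dorne 0.8047.
Lower quotas: Arden 1, Brisco 2, Carrow 2, Dorne 0 (sum 5, leaving 3 seats).
Remainders in descending order: Arden 0.9758, Dorne 0.8047, Carrow 0.7280, Brisco 0.4915.
The surplus seats go to Arden, Dorne, Carrow.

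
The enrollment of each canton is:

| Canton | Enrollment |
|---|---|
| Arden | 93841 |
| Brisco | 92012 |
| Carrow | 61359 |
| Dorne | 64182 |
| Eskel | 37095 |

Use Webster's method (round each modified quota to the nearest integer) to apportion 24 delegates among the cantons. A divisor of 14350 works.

With modified divisor 14350: modified quotas Arden 6.539, Brisco 6.412, Carrow 4.276, Dorne 4.473, Eskel 2.585.
Rounding to the nearest integer: Arden 7, Brisco 6, Carrow 4, Dorne 4, Eskel 3 (total 24).

Arden=7, Brisco=6, Carrow=4, Dorne=4, Eskel=3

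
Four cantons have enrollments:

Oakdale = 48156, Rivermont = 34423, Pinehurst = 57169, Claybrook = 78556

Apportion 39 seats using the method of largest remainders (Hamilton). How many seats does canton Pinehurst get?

10

The standard divisor is 218304/39 ≈ 5597.538.
Standard quotas: Oakdale 8.6031, Rivermont 6.1497, Pinehurst 10.2132, Claybrook 14.0340.
Lower quotas: Oakdale 8, Rivermont 6, Pinehurst 10, Claybrook 14 (sum 38, leaving 1 seat).
Remainders in descending order: Oakdale 0.6031, Pinehurst 0.2132, Rivermont 0.1497, Claybrook 0.0340.
Largest remainder: Oakdale receives the extra seat.
Pinehurst receives 10.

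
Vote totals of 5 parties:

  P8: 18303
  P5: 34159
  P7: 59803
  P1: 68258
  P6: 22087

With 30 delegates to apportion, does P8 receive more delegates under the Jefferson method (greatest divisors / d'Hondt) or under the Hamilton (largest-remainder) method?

Hamilton

Jefferson: P8 2, P5 5, P7 9, P1 11, P6 3.
Hamilton: P8 3, P5 5, P7 9, P1 10, P6 3.
P8 gets 2 under Jefferson and 3 under Hamilton.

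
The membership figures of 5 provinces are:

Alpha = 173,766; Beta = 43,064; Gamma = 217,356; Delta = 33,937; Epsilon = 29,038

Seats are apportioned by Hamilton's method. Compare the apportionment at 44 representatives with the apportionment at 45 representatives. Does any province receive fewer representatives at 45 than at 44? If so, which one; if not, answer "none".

Epsilon

At 44 seats: Alpha 15, Beta 4, Gamma 19, Delta 3, Epsilon 3.
At 45 seats: Alpha 16, Beta 4, Gamma 20, Delta 3, Epsilon 2.
Epsilon drops from 3 to 2.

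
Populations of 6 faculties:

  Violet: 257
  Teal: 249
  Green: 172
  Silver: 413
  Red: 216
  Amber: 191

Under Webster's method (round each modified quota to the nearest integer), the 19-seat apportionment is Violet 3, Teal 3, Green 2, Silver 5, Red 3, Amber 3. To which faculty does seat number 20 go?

Silver

Priority for the next seat is population ÷ (current seats + 0.5).
Priorities: Violet 73.429, Teal 71.143, Green 68.800, Silver 75.091, Red 61.714, Amber 54.571.
Highest priority: Silver.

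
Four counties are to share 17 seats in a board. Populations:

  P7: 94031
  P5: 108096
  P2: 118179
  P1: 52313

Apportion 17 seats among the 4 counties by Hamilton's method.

P7=4, P5=5, P2=6, P1=2

Standard divisor: 372619 ÷ 17 ≈ 21918.765.
Standard quotas: P7 4.2900, P5 4.9317, P2 5.3917, P1 2.3867.
Lower quotas: P7 4, P5 4, P2 5, P1 2 (sum 15, leaving 2 seats).
Remainders in descending order: P5 0.9317, P2 0.3917, P1 0.3867, P7 0.2900.
Largest remainders: P5, P2 receive the extra seats.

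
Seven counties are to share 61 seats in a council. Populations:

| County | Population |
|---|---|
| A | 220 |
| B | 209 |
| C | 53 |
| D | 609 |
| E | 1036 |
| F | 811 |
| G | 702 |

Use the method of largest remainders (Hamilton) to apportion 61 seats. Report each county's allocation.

A=4, B=3, C=1, D=10, E=17, F=14, G=12

The standard divisor is 3640/61 ≈ 59.672.
Standard quotas: A 3.687, B 3.502, C 0.888, D 10.206, E 17.362, F 13.591, G 11.764.
Lower quotas: A 3, B 3, C 0, D 10, E 17, F 13, G 11 (sum 57, leaving 4 seats).
Remainders in descending order: C 0.888, G 0.764, A 0.687, F 0.591, B 0.502, E 0.362, D 0.206.
The surplus seats go to C, G, A, F.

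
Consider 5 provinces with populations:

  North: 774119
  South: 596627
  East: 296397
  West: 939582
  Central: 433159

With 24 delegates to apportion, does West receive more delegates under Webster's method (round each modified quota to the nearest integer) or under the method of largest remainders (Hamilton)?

Webster

Webster: North 6, South 5, East 2, West 8, Central 3.
Hamilton: North 6, South 5, East 2, West 7, Central 4.
West gets 8 under Webster and 7 under Hamilton.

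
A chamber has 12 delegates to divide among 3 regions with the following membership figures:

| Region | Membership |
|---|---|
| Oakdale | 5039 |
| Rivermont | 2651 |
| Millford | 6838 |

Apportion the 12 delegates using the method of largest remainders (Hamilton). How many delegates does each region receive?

Oakdale 4; Rivermont 2; Millford 6

The standard divisor is 14528/12 ≈ 1210.667.
Standard quotas: Oakdale 4.1622, Rivermont 2.1897, Millford 5.6481.
Lower quotas: Oakdale 4, Rivermont 2, Millford 5 (sum 11, leaving 1 seat).
Remainders in descending order: Millford 0.6481, Rivermont 0.1897, Oakdale 0.1622.
The surplus seat goes to Millford.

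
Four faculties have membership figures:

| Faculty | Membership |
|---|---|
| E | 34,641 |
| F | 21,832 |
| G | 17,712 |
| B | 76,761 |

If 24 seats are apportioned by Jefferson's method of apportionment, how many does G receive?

3

Standard divisor 150946/24 ≈ 6289.417; standard quotas: E 5.508, F 3.471, G 2.816, B 12.205.
Rounding down gives 5, 3, 2, 12 = 22 seats, so the divisor must be adjusted.
With modified divisor 5800: modified quotas E 5.973, F 3.764, G 3.054, B 13.235.
Rounding down: E 5, F 3, G 3, B 13 (total 24).
G receives 3.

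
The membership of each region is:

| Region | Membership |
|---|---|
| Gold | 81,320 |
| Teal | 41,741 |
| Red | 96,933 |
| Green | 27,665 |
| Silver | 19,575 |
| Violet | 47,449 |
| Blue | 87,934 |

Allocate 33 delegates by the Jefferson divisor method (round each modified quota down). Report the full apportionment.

Gold=7, Teal=3, Red=8, Green=2, Silver=1, Violet=4, Blue=8

Standard divisor 402617/33 ≈ 12200.515; standard quotas: Gold 6.665, Teal 3.421, Red 7.945, Green 2.268, Silver 1.604, Violet 3.889, Blue 7.207.
Rounding down gives 6, 3, 7, 2, 1, 3, 7 = 29 seats, so the divisor must be adjusted.
With modified divisor 10900: modified quotas Gold 7.461, Teal 3.829, Red 8.893, Green 2.538, Silver 1.796, Violet 4.353, Blue 8.067.
Rounding down: Gold 7, Teal 3, Red 8, Green 2, Silver 1, Violet 4, Blue 8 (total 33).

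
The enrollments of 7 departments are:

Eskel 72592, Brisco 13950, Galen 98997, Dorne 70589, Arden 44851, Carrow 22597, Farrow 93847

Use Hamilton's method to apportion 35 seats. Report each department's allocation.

Eskel 6; Brisco 1; Galen 8; Dorne 6; Arden 4; Carrow 2; Farrow 8

Total 417423; standard divisor 417423/35 ≈ 11926.371.
Standard quotas: Eskel 6.0867, Brisco 1.1697, Galen 8.3007, Dorne 5.9187, Arden 3.7607, Carrow 1.8947, Farrow 7.8689.
Lower quotas: Eskel 6, Brisco 1, Galen 8, Dorne 5, Arden 3, Carrow 1, Farrow 7 (sum 31, leaving 4 seats).
Remainders in descending order: Dorne 0.9187, Carrow 0.8947, Farrow 0.8689, Arden 0.7607, Galen 0.3007, Brisco 0.1697, Eskel 0.0867.
The surplus seats go to Dorne, Carrow, Farrow, Arden.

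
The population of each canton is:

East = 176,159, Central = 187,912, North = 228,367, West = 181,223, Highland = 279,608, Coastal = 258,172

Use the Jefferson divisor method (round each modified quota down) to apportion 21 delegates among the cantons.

Standard divisor 1311441/21 ≈ 62449.571; standard quotas: East 2.821, Central 3.009, North 3.657, West 2.902, Highland 4.477, Coastal 4.134.
Rounding down gives 2, 3, 3, 2, 4, 4 = 18 seats, so the divisor must be adjusted.
With modified divisor 56500: modified quotas East 3.118, Central 3.326, North 4.042, West 3.207, Highland 4.949, Coastal 4.569.
Rounding down: East 3, Central 3, North 4, West 3, Highland 4, Coastal 4 (total 21).

East: 3; Central: 3; North: 4; West: 3; Highland: 4; Coastal: 4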